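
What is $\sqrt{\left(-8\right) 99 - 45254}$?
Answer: $i \sqrt{46046} \approx 214.58 i$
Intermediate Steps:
$\sqrt{\left(-8\right) 99 - 45254} = \sqrt{-792 - 45254} = \sqrt{-46046} = i \sqrt{46046}$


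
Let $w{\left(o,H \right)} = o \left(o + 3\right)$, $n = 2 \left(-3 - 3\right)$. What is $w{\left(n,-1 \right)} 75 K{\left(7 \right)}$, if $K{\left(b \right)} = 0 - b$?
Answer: $-56700$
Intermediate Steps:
$K{\left(b \right)} = - b$
$n = -12$ ($n = 2 \left(-6\right) = -12$)
$w{\left(o,H \right)} = o \left(3 + o\right)$
$w{\left(n,-1 \right)} 75 K{\left(7 \right)} = - 12 \left(3 - 12\right) 75 \left(\left(-1\right) 7\right) = \left(-12\right) \left(-9\right) 75 \left(-7\right) = 108 \cdot 75 \left(-7\right) = 8100 \left(-7\right) = -56700$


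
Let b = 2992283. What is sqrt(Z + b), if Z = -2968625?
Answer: sqrt(23658) ≈ 153.81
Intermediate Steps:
sqrt(Z + b) = sqrt(-2968625 + 2992283) = sqrt(23658)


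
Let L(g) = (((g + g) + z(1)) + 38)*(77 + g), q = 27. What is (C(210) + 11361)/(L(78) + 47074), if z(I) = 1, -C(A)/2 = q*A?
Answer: 21/77299 ≈ 0.00027167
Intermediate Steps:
C(A) = -54*A
L(g) = (39 + 2*g)*(77 + g) (L(g) = (((g + g) + 1) + 38)*(77 + g) = ((2*g + 1) + 38)*(77 + g) = ((1 + 2*g) + 38)*(77 + g) = (39 + 2*g)*(77 + g))
(C(210) + 11361)/(L(78) + 47074) = (-54*210 + 11361)/((3003 + 2*78**2 + 193*78) + 47074) = (-11340 + 11361)/((3003 + 2*6084 + 15054) + 47074) = 21/((3003 + 12168 + 15054) + 47074) = 21/(30225 + 47074) = 21/77299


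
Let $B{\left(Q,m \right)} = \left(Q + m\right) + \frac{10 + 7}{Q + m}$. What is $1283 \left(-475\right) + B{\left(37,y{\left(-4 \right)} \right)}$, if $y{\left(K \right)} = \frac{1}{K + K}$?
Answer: $- \frac{1438154887}{2360} \approx -6.0939 \cdot 10^{5}$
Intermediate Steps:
$y{\left(K \right)} = \frac{1}{2 K}$
$B{\left(Q,m \right)} = Q + m + \frac{17}{Q + m}$ ($B{\left(Q,m \right)} = \left(Q + m\right) + \frac{17}{Q + m} = Q + m + \frac{17}{Q + m}$)
$1283 \left(-475\right) + B{\left(37,y{\left(-4 \right)} \right)} = 1283 \left(-475\right) + \frac{17 + 37^{2} + \left(\frac{1}{2 \left(-4\right)}\right)^{2} + 2 \cdot 37 \frac{1}{2 \left(-4\right)}}{37 + \frac{1}{2 \left(-4\right)}} = -609425 + \frac{17 + 1369 + \left(\frac{1}{2} \left(- \frac{1}{4}\right)\right)^{2} + 2 \cdot 37 \cdot \frac{1}{2} \left(- \frac{1}{4}\right)}{37 + \frac{1}{2} \left(- \frac{1}{4}\right)} = -609425 + \frac{17 + 1369 + \left(- \frac{1}{8}\right)^{2} + 2 \cdot 37 \left(- \frac{1}{8}\right)}{37 - \frac{1}{8}} = -609425 + \frac{17 + 1369 + \frac{1}{64} - \frac{37}{4}}{\frac{295}{8}} = -609425 + \frac{8}{295} \cdot \frac{88113}{64} = -609425 + \frac{88113}{2360} = - \frac{1438154887}{2360}$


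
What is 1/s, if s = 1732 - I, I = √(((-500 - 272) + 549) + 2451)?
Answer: 433/749399 + √557/1498798 ≈ 0.00059354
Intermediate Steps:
I = 2*√557 (I = √((-772 + 549) + 2451) = √(-223 + 2451) = √2228 = 2*√557 ≈ 47.202)
s = 1732 - 2*√557 ≈ 1684.8
1/s = 1/(1732 - 2*√557)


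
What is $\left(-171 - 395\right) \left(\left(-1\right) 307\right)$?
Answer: $173762$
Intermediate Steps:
$\left(-171 - 395\right) \left(\left(-1\right) 307\right) = \left(-566\right) \left(-307\right) = 173762$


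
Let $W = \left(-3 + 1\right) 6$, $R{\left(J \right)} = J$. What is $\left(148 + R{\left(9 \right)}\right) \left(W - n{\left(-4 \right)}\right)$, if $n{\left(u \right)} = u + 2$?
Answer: $-1570$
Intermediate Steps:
$n{\left(u \right)} = 2 + u$
$W = -12$ ($W = \left(-2\right) 6 = -12$)
$\left(148 + R{\left(9 \right)}\right) \left(W - n{\left(-4 \right)}\right) = \left(148 + 9\right) \left(-12 - \left(2 - 4\right)\right) = 157 \left(-12 - -2\right) = 157 \left(-12 + 2\right) = 157 \left(-10\right) = -1570$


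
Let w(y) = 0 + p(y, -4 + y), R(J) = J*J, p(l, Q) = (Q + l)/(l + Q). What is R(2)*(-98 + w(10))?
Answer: -388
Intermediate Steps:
p(l, Q) = 1 (p(l, Q) = (Q + l)/(Q + l) = 1)
R(J) = J²
w(y) = 1 (w(y) = 0 + 1 = 1)
R(2)*(-98 + w(10)) = 2²*(-98 + 1) = 4*(-97) = -388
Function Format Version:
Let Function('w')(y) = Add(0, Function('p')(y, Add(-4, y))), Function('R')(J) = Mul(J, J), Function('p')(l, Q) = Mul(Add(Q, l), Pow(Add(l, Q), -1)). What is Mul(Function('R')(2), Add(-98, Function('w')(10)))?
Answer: -388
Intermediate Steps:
Function('p')(l, Q) = 1 (Function('p')(l, Q) = Mul(Add(Q, l), Pow(Add(Q, l), -1)) = 1)
Function('R')(J) = Pow(J, 2)
Function('w')(y) = 1 (Function('w')(y) = Add(0, 1) = 1)
Mul(Function('R')(2), Add(-98, Function('w')(10))) = Mul(Pow(2, 2), Add(-98, 1)) = Mul(4, -97) = -388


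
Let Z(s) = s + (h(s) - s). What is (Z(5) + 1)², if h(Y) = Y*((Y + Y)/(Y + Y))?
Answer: 36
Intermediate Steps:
h(Y) = Y (h(Y) = Y*((2*Y)/((2*Y))) = Y*((2*Y)*(1/(2*Y))) = Y*1 = Y)
Z(s) = s (Z(s) = s + (s - s) = s + 0 = s)
(Z(5) + 1)² = (5 + 1)² = 6² = 36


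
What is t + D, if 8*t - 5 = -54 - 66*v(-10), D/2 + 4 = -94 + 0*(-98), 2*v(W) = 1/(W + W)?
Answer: -32307/160 ≈ -201.92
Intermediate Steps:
v(W) = 1/(4*W) (v(W) = 1/(2*(W + W)) = 1/(2*((2*W))) = (1/(2*W))/2 = 1/(4*W))
D = -196 (D = -8 + 2*(-94 + 0*(-98)) = -8 + 2*(-94 + 0) = -8 + 2*(-94) = -8 - 188 = -196)
t = -947/160 (t = 5/8 + (-54 - 33/(2*(-10)))/8 = 5/8 + (-54 - 33*(-1)/(2*10))/8 = 5/8 + (-54 - 66*(-1/40))/8 = 5/8 + (-54 + 33/20)/8 = 5/8 + (⅛)*(-1047/20) = 5/8 - 1047/160 = -947/160 ≈ -5.9187)
t + D = -947/160 - 196 = -32307/160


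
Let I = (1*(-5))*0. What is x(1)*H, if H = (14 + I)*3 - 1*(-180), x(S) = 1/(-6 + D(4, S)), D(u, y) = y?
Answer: -222/5 ≈ -44.400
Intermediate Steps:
I = 0 (I = -5*0 = 0)
x(S) = 1/(-6 + S)
H = 222 (H = (14 + 0)*3 - 1*(-180) = 14*3 + 180 = 42 + 180 = 222)
x(1)*H = 222/(-6 + 1) = 222/(-5) = -⅕*222 = -222/5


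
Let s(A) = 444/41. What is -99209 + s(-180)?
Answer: -4067125/41 ≈ -99198.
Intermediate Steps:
s(A) = 444/41 (s(A) = 444*(1/41) = 444/41)
-99209 + s(-180) = -99209 + 444/41 = -4067125/41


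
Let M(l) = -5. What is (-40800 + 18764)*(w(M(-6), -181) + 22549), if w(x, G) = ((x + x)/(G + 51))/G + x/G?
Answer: -1169183024996/2353 ≈ -4.9689e+8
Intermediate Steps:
w(x, G) = x/G + 2*x/(G*(51 + G)) (w(x, G) = ((2*x)/(51 + G))/G + x/G = (2*x/(51 + G))/G + x/G = 2*x/(G*(51 + G)) + x/G = x/G + 2*x/(G*(51 + G)))
(-40800 + 18764)*(w(M(-6), -181) + 22549) = (-40800 + 18764)*(-5*(53 - 181)/(-181*(51 - 181)) + 22549) = -22036*(-5*(-1/181)*(-128)/(-130) + 22549) = -22036*(-5*(-1/181)*(-1/130)*(-128) + 22549) = -22036*(64/2353 + 22549) = -22036*53057861/2353 = -1169183024996/2353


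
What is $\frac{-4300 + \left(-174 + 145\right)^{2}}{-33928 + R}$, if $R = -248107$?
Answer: $\frac{3459}{282035} \approx 0.012264$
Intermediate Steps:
$\frac{-4300 + \left(-174 + 145\right)^{2}}{-33928 + R} = \frac{-4300 + \left(-174 + 145\right)^{2}}{-33928 - 248107} = \frac{-4300 + \left(-29\right)^{2}}{-282035} = \left(-4300 + 841\right) \left(- \frac{1}{282035}\right) = \left(-3459\right) \left(- \frac{1}{282035}\right) = \frac{3459}{282035}$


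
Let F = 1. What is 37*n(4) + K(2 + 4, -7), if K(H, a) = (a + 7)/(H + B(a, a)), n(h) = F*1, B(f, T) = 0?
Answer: 37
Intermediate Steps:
n(h) = 1 (n(h) = 1*1 = 1)
K(H, a) = (7 + a)/H (K(H, a) = (a + 7)/(H + 0) = (7 + a)/H)
37*n(4) + K(2 + 4, -7) = 37*1 + (7 - 7)/(2 + 4) = 37 + 0/6 = 37 + (⅙)*0 = 37 + 0 = 37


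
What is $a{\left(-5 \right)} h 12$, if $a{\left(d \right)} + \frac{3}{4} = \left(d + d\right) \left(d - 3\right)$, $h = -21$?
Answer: $-19971$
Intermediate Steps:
$a{\left(d \right)} = - \frac{3}{4} + 2 d \left(-3 + d\right)$ ($a{\left(d \right)} = - \frac{3}{4} + \left(d + d\right) \left(d - 3\right) = - \frac{3}{4} + 2 d \left(-3 + d\right)$)
$a{\left(-5 \right)} h 12 = \left(- \frac{3}{4} - -30 + 2 \left(-5\right)^{2}\right) \left(-21\right) 12 = \left(- \frac{3}{4} + 30 + 2 \cdot 25\right) \left(-21\right) 12 = \left(- \frac{3}{4} + 30 + 50\right) \left(-21\right) 12 = \frac{317}{4} \left(-21\right) 12 = \left(- \frac{6657}{4}\right) 12 = -19971$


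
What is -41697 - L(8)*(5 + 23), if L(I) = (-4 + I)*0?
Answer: -41697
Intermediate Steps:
L(I) = 0
-41697 - L(8)*(5 + 23) = -41697 - 0*(5 + 23) = -41697 - 0*28 = -41697 - 1*0 = -41697 + 0 = -41697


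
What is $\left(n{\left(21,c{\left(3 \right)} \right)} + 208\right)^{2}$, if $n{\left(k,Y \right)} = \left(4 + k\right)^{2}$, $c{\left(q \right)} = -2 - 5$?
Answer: $693889$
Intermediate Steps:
$c{\left(q \right)} = -7$ ($c{\left(q \right)} = -2 - 5 = -7$)
$\left(n{\left(21,c{\left(3 \right)} \right)} + 208\right)^{2} = \left(\left(4 + 21\right)^{2} + 208\right)^{2} = \left(25^{2} + 208\right)^{2} = \left(625 + 208\right)^{2} = 833^{2} = 693889$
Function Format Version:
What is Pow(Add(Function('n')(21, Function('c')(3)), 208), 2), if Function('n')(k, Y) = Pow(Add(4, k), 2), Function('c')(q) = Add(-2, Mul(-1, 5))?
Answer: 693889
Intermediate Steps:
Function('c')(q) = -7 (Function('c')(q) = Add(-2, -5) = -7)
Pow(Add(Function('n')(21, Function('c')(3)), 208), 2) = Pow(Add(Pow(Add(4, 21), 2), 208), 2) = Pow(Add(Pow(25, 2), 208), 2) = Pow(Add(625, 208), 2) = Pow(833, 2) = 693889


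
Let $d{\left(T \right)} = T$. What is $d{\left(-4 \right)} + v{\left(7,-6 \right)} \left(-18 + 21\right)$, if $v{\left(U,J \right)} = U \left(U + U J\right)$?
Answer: $-739$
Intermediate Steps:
$v{\left(U,J \right)} = U \left(U + J U\right)$
$d{\left(-4 \right)} + v{\left(7,-6 \right)} \left(-18 + 21\right) = -4 + 7^{2} \left(1 - 6\right) \left(-18 + 21\right) = -4 + 49 \left(-5\right) 3 = -4 - 735 = -739$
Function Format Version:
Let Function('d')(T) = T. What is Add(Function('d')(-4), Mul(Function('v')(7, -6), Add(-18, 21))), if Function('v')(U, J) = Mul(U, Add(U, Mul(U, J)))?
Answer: -739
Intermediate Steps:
Function('v')(U, J) = Mul(U, Add(U, Mul(J, U)))
Add(Function('d')(-4), Mul(Function('v')(7, -6), Add(-18, 21))) = Add(-4, Mul(Mul(Pow(7, 2), Add(1, -6)), Add(-18, 21))) = Add(-4, Mul(Mul(49, -5), 3)) = Add(-4, Mul(-245, 3)) = Add(-4, -735) = -739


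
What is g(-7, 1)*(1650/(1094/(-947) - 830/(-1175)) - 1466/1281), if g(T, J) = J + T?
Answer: 78421445843/3554348 ≈ 22064.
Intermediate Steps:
g(-7, 1)*(1650/(1094/(-947) - 830/(-1175)) - 1466/1281) = (1 - 7)*(1650/(1094/(-947) - 830/(-1175)) - 1466/1281) = -6*(1650/(1094*(-1/947) - 830*(-1/1175)) - 1466*1/1281) = -6*(1650/(-1094/947 + 166/235) - 1466/1281) = -6*(1650/(-99888/222545) - 1466/1281) = -6*(1650*(-222545/99888) - 1466/1281) = -6*(-61199875/16648 - 1466/1281) = -6*(-78421445843/21326088) = 78421445843/3554348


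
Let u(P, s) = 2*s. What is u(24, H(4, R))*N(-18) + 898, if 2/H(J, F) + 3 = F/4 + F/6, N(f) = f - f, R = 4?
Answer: 898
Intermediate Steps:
N(f) = 0
H(J, F) = 2/(-3 + 5*F/12) (H(J, F) = 2/(-3 + (F/4 + F/6)) = 2/(-3 + 5*F/12))
u(24, H(4, R))*N(-18) + 898 = (2*(24/(-36 + 5*4)))*0 + 898 = (2*(24/(-36 + 20)))*0 + 898 = (2*(24/(-16)))*0 + 898 = (2*(24*(-1/16)))*0 + 898 = (2*(-3/2))*0 + 898 = -3*0 + 898 = 0 + 898 = 898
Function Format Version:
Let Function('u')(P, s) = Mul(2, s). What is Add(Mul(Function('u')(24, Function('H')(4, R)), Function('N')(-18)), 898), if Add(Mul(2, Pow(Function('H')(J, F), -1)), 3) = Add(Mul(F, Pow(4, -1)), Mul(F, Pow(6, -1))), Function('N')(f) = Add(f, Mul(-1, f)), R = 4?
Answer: 898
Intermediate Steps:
Function('N')(f) = 0
Function('H')(J, F) = Mul(2, Pow(Add(-3, Mul(Rational(5, 12), F)), -1)) (Function('H')(J, F) = Mul(2, Pow(Add(-3, Add(Mul(F, Pow(4, -1)), Mul(F, Pow(6, -1)))), -1)) = Mul(2, Pow(Add(-3, Add(Mul(F, Rational(1, 4)), Mul(F, Rational(1, 6)))), -1)) = Mul(2, Pow(Add(-3, Add(Mul(Rational(1, 4), F), Mul(Rational(1, 6), F))), -1)) = Mul(2, Pow(Add(-3, Mul(Rational(5, 12), F)), -1)))
Add(Mul(Function('u')(24, Function('H')(4, R)), Function('N')(-18)), 898) = Add(Mul(Mul(2, Mul(24, Pow(Add(-36, Mul(5, 4)), -1))), 0), 898) = Add(Mul(Mul(2, Mul(24, Pow(Add(-36, 20), -1))), 0), 898) = Add(Mul(Mul(2, Mul(24, Pow(-16, -1))), 0), 898) = Add(Mul(Mul(2, Mul(24, Rational(-1, 16))), 0), 898) = Add(Mul(Mul(2, Rational(-3, 2)), 0), 898) = Add(Mul(-3, 0), 898) = Add(0, 898) = 898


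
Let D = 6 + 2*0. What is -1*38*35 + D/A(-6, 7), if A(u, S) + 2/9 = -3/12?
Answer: -22826/17 ≈ -1342.7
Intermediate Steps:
A(u, S) = -17/36 (A(u, S) = -2/9 - 3/12 = -2/9 - 3*1/12 = -2/9 - 1/4 = -17/36)
D = 6 (D = 6 + 0 = 6)
-1*38*35 + D/A(-6, 7) = -1*38*35 + 6/(-17/36) = -38*35 + 6*(-36/17) = -1330 - 216/17 = -22826/17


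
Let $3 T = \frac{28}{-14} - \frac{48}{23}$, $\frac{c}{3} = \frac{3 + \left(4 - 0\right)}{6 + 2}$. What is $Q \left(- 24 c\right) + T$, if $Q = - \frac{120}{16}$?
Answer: $\frac{65017}{138} \approx 471.14$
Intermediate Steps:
$Q = - \frac{15}{2}$ ($Q = \left(-120\right) \frac{1}{16} = - \frac{15}{2} \approx -7.5$)
$c = \frac{21}{8}$ ($c = 3 \frac{3 + \left(4 - 0\right)}{6 + 2} = 3 \frac{3 + \left(4 + 0\right)}{8} = 3 \left(3 + 4\right) \frac{1}{8} = 3 \cdot 7 \cdot \frac{1}{8} = 3 \cdot \frac{7}{8} = \frac{21}{8} \approx 2.625$)
$T = - \frac{94}{69}$ ($T = \frac{\frac{28}{-14} - \frac{48}{23}}{3} = \frac{28 \left(- \frac{1}{14}\right) - \frac{48}{23}}{3} = \frac{-2 - \frac{48}{23}}{3} = \frac{1}{3} \left(- \frac{94}{23}\right) = - \frac{94}{69} \approx -1.3623$)
$Q \left(- 24 c\right) + T = - \frac{15 \left(\left(-24\right) \frac{21}{8}\right)}{2} - \frac{94}{69} = \left(- \frac{15}{2}\right) \left(-63\right) - \frac{94}{69} = \frac{945}{2} - \frac{94}{69} = \frac{65017}{138}$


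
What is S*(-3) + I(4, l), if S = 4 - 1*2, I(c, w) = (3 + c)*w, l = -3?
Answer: -27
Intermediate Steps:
I(c, w) = w*(3 + c)
S = 2 (S = 4 - 2 = 2)
S*(-3) + I(4, l) = 2*(-3) - 3*(3 + 4) = -6 - 3*7 = -6 - 21 = -27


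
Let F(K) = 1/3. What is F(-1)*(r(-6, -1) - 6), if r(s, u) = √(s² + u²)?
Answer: -2 + √37/3 ≈ 0.027588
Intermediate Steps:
F(K) = ⅓
F(-1)*(r(-6, -1) - 6) = (√((-6)² + (-1)²) - 6)/3 = (√(36 + 1) - 6)/3 = (√37 - 6)/3 = (-6 + √37)/3 = -2 + √37/3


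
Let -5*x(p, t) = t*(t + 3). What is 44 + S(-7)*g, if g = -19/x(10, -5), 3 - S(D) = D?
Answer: 139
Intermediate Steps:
x(p, t) = -t*(3 + t)/5 (x(p, t) = -t*(t + 3)/5 = -t*(3 + t)/5)
S(D) = 3 - D
g = 19/2 (g = -19/(3 - 5) = -19/((-⅕*(-5)*(-2))) = -19/(-2) = -19*(-½) = 19/2 ≈ 9.5000)
44 + S(-7)*g = 44 + (3 - 1*(-7))*(19/2) = 44 + (3 + 7)*(19/2) = 44 + 10*(19/2) = 44 + 95 = 139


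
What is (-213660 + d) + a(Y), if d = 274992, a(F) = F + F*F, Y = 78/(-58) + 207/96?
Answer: 52819402881/861184 ≈ 61334.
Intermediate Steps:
Y = 753/928 (Y = 78*(-1/58) + 207*(1/96) = -39/29 + 69/32 = 753/928 ≈ 0.81142)
a(F) = F + F**2
(-213660 + d) + a(Y) = (-213660 + 274992) + 753*(1 + 753/928)/928 = 61332 + (753/928)*(1681/928) = 61332 + 1265793/861184 = 52819402881/861184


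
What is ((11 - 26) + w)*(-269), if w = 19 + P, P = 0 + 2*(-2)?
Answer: 0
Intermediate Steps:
P = -4 (P = 0 - 4 = -4)
w = 15 (w = 19 - 4 = 15)
((11 - 26) + w)*(-269) = ((11 - 26) + 15)*(-269) = (-15 + 15)*(-269) = 0*(-269) = 0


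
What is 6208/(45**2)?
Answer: 6208/2025 ≈ 3.0657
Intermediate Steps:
6208/(45**2) = 6208/2025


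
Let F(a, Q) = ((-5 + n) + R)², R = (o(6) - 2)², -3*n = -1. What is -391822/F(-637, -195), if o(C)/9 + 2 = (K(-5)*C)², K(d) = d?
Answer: -1763199/19180410370291298 ≈ -9.1927e-11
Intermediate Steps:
n = ⅓ (n = -⅓*(-1) = ⅓ ≈ 0.33333)
o(C) = -18 + 225*C² (o(C) = -18 + 9*(-5*C)² = -18 + 9*(25*C²) = -18 + 225*C²)
R = 65286400 (R = ((-18 + 225*6²) - 2)² = ((-18 + 225*36) - 2)² = ((-18 + 8100) - 2)² = (8082 - 2)² = 8080² = 65286400)
F(a, Q) = 38360820740582596/9 (F(a, Q) = ((-5 + ⅓) + 65286400)² = (-14/3 + 65286400)² = (195859186/3)² = 38360820740582596/9)
-391822/F(-637, -195) = -391822/38360820740582596/9 = -391822*9/38360820740582596 = -1763199/19180410370291298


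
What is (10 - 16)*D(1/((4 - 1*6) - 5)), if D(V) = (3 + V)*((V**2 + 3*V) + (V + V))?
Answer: 4080/343 ≈ 11.895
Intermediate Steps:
D(V) = (3 + V)*(V**2 + 5*V) (D(V) = (3 + V)*((V**2 + 3*V) + 2*V) = (3 + V)*(V**2 + 5*V))
(10 - 16)*D(1/((4 - 1*6) - 5)) = (10 - 16)*((15 + (1/((4 - 1*6) - 5))**2 + 8/((4 - 1*6) - 5))/((4 - 1*6) - 5)) = -6*(15 + (1/((4 - 6) - 5))**2 + 8/((4 - 6) - 5))/((4 - 6) - 5) = -6*(15 + (1/(-2 - 5))**2 + 8/(-2 - 5))/(-2 - 5) = -6*(15 + (1/(-7))**2 + 8/(-7))/(-7) = -(-6)*(15 + (-1/7)**2 + 8*(-1/7))/7 = -(-6)*(15 + 1/49 - 8/7)/7 = -(-6)*680/(7*49) = -6*(-680/343) = 4080/343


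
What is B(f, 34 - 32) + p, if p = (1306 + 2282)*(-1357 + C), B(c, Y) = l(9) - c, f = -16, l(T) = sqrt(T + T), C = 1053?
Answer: -1090736 + 3*sqrt(2) ≈ -1.0907e+6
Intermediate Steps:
l(T) = sqrt(2)*sqrt(T) (l(T) = sqrt(2*T) = sqrt(2)*sqrt(T))
B(c, Y) = -c + 3*sqrt(2) (B(c, Y) = sqrt(2)*sqrt(9) - c = sqrt(2)*3 - c = 3*sqrt(2) - c = -c + 3*sqrt(2))
p = -1090752 (p = (1306 + 2282)*(-1357 + 1053) = 3588*(-304) = -1090752)
B(f, 34 - 32) + p = (-1*(-16) + 3*sqrt(2)) - 1090752 = (16 + 3*sqrt(2)) - 1090752 = -1090736 + 3*sqrt(2)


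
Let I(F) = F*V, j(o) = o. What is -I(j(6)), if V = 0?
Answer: 0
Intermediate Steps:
I(F) = 0 (I(F) = F*0 = 0)
-I(j(6)) = -1*0 = 0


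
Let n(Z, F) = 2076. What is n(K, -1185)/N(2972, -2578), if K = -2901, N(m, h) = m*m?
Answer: 519/2208196 ≈ 0.00023503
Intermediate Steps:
N(m, h) = m²
n(K, -1185)/N(2972, -2578) = 2076/(2972²) = 2076/8832784 = 2076*(1/8832784) = 519/2208196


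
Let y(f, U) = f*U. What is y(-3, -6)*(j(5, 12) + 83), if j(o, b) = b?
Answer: 1710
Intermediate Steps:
y(f, U) = U*f
y(-3, -6)*(j(5, 12) + 83) = (-6*(-3))*(12 + 83) = 18*95 = 1710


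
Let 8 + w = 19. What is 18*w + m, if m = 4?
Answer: 202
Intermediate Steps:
w = 11 (w = -8 + 19 = 11)
18*w + m = 18*11 + 4 = 198 + 4 = 202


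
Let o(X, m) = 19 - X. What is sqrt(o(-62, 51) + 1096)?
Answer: sqrt(1177) ≈ 34.307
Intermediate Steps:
sqrt(o(-62, 51) + 1096) = sqrt((19 - 1*(-62)) + 1096) = sqrt((19 + 62) + 1096) = sqrt(81 + 1096) = sqrt(1177)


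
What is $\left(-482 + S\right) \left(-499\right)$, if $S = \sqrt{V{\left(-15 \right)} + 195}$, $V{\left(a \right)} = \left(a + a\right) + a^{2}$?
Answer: $240518 - 499 \sqrt{390} \approx 2.3066 \cdot 10^{5}$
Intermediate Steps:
$V{\left(a \right)} = a^{2} + 2 a$ ($V{\left(a \right)} = 2 a + a^{2} = a^{2} + 2 a$)
$S = \sqrt{390}$ ($S = \sqrt{- 15 \left(2 - 15\right) + 195} = \sqrt{\left(-15\right) \left(-13\right) + 195} = \sqrt{195 + 195} = \sqrt{390} \approx 19.748$)
$\left(-482 + S\right) \left(-499\right) = \left(-482 + \sqrt{390}\right) \left(-499\right) = 240518 - 499 \sqrt{390}$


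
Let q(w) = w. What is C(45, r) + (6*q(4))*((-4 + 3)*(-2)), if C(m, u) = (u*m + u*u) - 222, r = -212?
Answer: 35230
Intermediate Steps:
C(m, u) = -222 + u² + m*u (C(m, u) = (m*u + u²) - 222 = (u² + m*u) - 222 = -222 + u² + m*u)
C(45, r) + (6*q(4))*((-4 + 3)*(-2)) = (-222 + (-212)² + 45*(-212)) + (6*4)*((-4 + 3)*(-2)) = (-222 + 44944 - 9540) + 24*(-1*(-2)) = 35182 + 24*2 = 35182 + 48 = 35230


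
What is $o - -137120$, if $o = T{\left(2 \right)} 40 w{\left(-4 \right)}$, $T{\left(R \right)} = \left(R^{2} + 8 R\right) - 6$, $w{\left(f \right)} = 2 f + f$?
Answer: $130400$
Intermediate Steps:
$w{\left(f \right)} = 3 f$
$T{\left(R \right)} = -6 + R^{2} + 8 R$
$o = -6720$ ($o = \left(-6 + 2^{2} + 8 \cdot 2\right) 40 \cdot 3 \left(-4\right) = \left(-6 + 4 + 16\right) 40 \left(-12\right) = 14 \cdot 40 \left(-12\right) = 560 \left(-12\right) = -6720$)
$o - -137120 = -6720 - -137120 = -6720 + 137120 = 130400$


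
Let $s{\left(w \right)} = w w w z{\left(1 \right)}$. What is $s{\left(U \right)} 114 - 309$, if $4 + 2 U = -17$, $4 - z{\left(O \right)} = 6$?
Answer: $\frac{527259}{2} \approx 2.6363 \cdot 10^{5}$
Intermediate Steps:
$z{\left(O \right)} = -2$ ($z{\left(O \right)} = 4 - 6 = -2$)
$U = - \frac{21}{2}$ ($U = -2 + \frac{1}{2} \left(-17\right) = -2 - \frac{17}{2} = - \frac{21}{2} \approx -10.5$)
$s{\left(w \right)} = - 2 w^{3}$ ($s{\left(w \right)} = w w w \left(-2\right) = w^{2} w \left(-2\right) = w^{3} \left(-2\right) = - 2 w^{3}$)
$s{\left(U \right)} 114 - 309 = - 2 \left(- \frac{21}{2}\right)^{3} \cdot 114 - 309 = \left(-2\right) \left(- \frac{9261}{8}\right) 114 - 309 = \frac{9261}{4} \cdot 114 - 309 = \frac{527877}{2} - 309 = \frac{527259}{2}$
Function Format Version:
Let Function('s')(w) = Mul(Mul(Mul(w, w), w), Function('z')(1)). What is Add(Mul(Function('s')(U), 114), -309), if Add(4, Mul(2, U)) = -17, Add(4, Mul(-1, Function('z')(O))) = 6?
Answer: Rational(527259, 2) ≈ 2.6363e+5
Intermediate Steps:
Function('z')(O) = -2 (Function('z')(O) = Add(4, Mul(-1, 6)) = Add(4, -6) = -2)
U = Rational(-21, 2) (U = Add(-2, Mul(Rational(1, 2), -17)) = Add(-2, Rational(-17, 2)) = Rational(-21, 2) ≈ -10.500)
Function('s')(w) = Mul(-2, Pow(w, 3)) (Function('s')(w) = Mul(Mul(Mul(w, w), w), -2) = Mul(Mul(Pow(w, 2), w), -2) = Mul(Pow(w, 3), -2) = Mul(-2, Pow(w, 3)))
Add(Mul(Function('s')(U), 114), -309) = Add(Mul(Mul(-2, Pow(Rational(-21, 2), 3)), 114), -309) = Add(Mul(Mul(-2, Rational(-9261, 8)), 114), -309) = Add(Mul(Rational(9261, 4), 114), -309) = Add(Rational(527877, 2), -309) = Rational(527259, 2)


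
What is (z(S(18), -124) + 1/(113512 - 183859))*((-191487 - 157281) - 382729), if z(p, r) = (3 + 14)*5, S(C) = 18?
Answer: -4373981922518/70347 ≈ -6.2177e+7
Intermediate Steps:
z(p, r) = 85 (z(p, r) = 17*5 = 85)
(z(S(18), -124) + 1/(113512 - 183859))*((-191487 - 157281) - 382729) = (85 + 1/(113512 - 183859))*((-191487 - 157281) - 382729) = (85 + 1/(-70347))*(-348768 - 382729) = (85 - 1/70347)*(-731497) = (5979494/70347)*(-731497) = -4373981922518/70347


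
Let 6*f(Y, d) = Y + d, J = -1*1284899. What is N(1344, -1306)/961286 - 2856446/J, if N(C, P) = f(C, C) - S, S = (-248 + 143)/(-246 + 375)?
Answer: 2880410826749/1295406904022 ≈ 2.2236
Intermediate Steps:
J = -1284899
f(Y, d) = Y/6 + d/6 (f(Y, d) = (Y + d)/6 = Y/6 + d/6)
S = -35/43 (S = -105/129 = -105*1/129 = -35/43 ≈ -0.81395)
N(C, P) = 35/43 + C/3 (N(C, P) = (C/6 + C/6) - 1*(-35/43) = C/3 + 35/43 = 35/43 + C/3)
N(1344, -1306)/961286 - 2856446/J = (35/43 + (1/3)*1344)/961286 - 2856446/(-1284899) = (35/43 + 448)*(1/961286) - 2856446*(-1/1284899) = (19299/43)*(1/961286) + 2856446/1284899 = 19299/41335298 + 2856446/1284899 = 2880410826749/1295406904022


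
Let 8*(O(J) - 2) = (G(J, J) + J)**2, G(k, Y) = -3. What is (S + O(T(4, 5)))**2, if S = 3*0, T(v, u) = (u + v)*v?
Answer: 1221025/64 ≈ 19079.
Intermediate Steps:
T(v, u) = v*(u + v)
O(J) = 2 + (-3 + J)**2/8
S = 0
(S + O(T(4, 5)))**2 = (0 + (2 + (-3 + 4*(5 + 4))**2/8))**2 = (0 + (2 + (-3 + 4*9)**2/8))**2 = (0 + (2 + (-3 + 36)**2/8))**2 = (0 + (2 + (1/8)*33**2))**2 = (0 + (2 + (1/8)*1089))**2 = (0 + (2 + 1089/8))**2 = (0 + 1105/8)**2 = (1105/8)**2 = 1221025/64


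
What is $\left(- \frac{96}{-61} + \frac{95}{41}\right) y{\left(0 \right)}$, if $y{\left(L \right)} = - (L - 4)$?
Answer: $\frac{38924}{2501} \approx 15.563$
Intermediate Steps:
$y{\left(L \right)} = 4 - L$ ($y{\left(L \right)} = - (-4 + L) = 4 - L$)
$\left(- \frac{96}{-61} + \frac{95}{41}\right) y{\left(0 \right)} = \left(- \frac{96}{-61} + \frac{95}{41}\right) \left(4 - 0\right) = \left(\left(-96\right) \left(- \frac{1}{61}\right) + 95 \cdot \frac{1}{41}\right) \left(4 + 0\right) = \left(\frac{96}{61} + \frac{95}{41}\right) 4 = \frac{9731}{2501} \cdot 4 = \frac{38924}{2501}$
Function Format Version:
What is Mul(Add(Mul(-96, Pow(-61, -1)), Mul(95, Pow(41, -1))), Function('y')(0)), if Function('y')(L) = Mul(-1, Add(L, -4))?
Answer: Rational(38924, 2501) ≈ 15.563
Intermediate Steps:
Function('y')(L) = Add(4, Mul(-1, L)) (Function('y')(L) = Mul(-1, Add(-4, L)) = Add(4, Mul(-1, L)))
Mul(Add(Mul(-96, Pow(-61, -1)), Mul(95, Pow(41, -1))), Function('y')(0)) = Mul(Add(Mul(-96, Pow(-61, -1)), Mul(95, Pow(41, -1))), Add(4, Mul(-1, 0))) = Mul(Add(Mul(-96, Rational(-1, 61)), Mul(95, Rational(1, 41))), Add(4, 0)) = Mul(Add(Rational(96, 61), Rational(95, 41)), 4) = Mul(Rational(9731, 2501), 4) = Rational(38924, 2501)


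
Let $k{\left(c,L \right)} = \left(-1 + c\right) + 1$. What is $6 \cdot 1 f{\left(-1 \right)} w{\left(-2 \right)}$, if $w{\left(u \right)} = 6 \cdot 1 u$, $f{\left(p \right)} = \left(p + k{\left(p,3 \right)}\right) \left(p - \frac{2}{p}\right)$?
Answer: $144$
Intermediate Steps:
$k{\left(c,L \right)} = c$
$f{\left(p \right)} = 2 p \left(p - \frac{2}{p}\right)$ ($f{\left(p \right)} = \left(p + p\right) \left(p - \frac{2}{p}\right) = 2 p \left(p - \frac{2}{p}\right)$)
$w{\left(u \right)} = 6 u$
$6 \cdot 1 f{\left(-1 \right)} w{\left(-2 \right)} = 6 \cdot 1 \left(-4 + 2 \left(-1\right)^{2}\right) 6 \left(-2\right) = 6 \left(-4 + 2 \cdot 1\right) \left(-12\right) = 6 \left(-4 + 2\right) \left(-12\right) = 6 \left(-2\right) \left(-12\right) = \left(-12\right) \left(-12\right) = 144$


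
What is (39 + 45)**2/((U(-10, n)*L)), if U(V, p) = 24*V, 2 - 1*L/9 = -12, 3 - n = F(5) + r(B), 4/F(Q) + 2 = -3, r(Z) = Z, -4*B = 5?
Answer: -7/30 ≈ -0.23333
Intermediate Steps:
B = -5/4 (B = -1/4*5 = -5/4 ≈ -1.2500)
F(Q) = -4/5 (F(Q) = 4/(-2 - 3) = 4/(-5) = 4*(-1/5) = -4/5)
n = 101/20 (n = 3 - (-4/5 - 5/4) = 3 - 1*(-41/20) = 3 + 41/20 = 101/20 ≈ 5.0500)
L = 126 (L = 18 - 9*(-12) = 18 + 108 = 126)
(39 + 45)**2/((U(-10, n)*L)) = (39 + 45)**2/(((24*(-10))*126)) = 84**2/((-240*126)) = 7056/(-30240) = 7056*(-1/30240) = -7/30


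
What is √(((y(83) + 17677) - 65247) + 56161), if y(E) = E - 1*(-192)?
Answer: √8866 ≈ 94.159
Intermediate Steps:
y(E) = 192 + E (y(E) = E + 192 = 192 + E)
√(((y(83) + 17677) - 65247) + 56161) = √((((192 + 83) + 17677) - 65247) + 56161) = √(((275 + 17677) - 65247) + 56161) = √((17952 - 65247) + 56161) = √(-47295 + 56161) = √8866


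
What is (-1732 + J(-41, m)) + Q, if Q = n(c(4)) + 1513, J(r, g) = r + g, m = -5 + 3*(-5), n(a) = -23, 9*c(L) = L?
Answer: -303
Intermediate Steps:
c(L) = L/9
m = -20 (m = -5 - 15 = -20)
J(r, g) = g + r
Q = 1490 (Q = -23 + 1513 = 1490)
(-1732 + J(-41, m)) + Q = (-1732 + (-20 - 41)) + 1490 = (-1732 - 61) + 1490 = -1793 + 1490 = -303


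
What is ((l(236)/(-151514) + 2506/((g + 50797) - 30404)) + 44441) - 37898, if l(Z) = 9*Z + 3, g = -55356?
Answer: 34660329333841/5297383982 ≈ 6542.9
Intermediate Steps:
l(Z) = 3 + 9*Z
((l(236)/(-151514) + 2506/((g + 50797) - 30404)) + 44441) - 37898 = (((3 + 9*236)/(-151514) + 2506/((-55356 + 50797) - 30404)) + 44441) - 37898 = (((3 + 2124)*(-1/151514) + 2506/(-4559 - 30404)) + 44441) - 37898 = ((2127*(-1/151514) + 2506/(-34963)) + 44441) - 37898 = ((-2127/151514 + 2506*(-1/34963)) + 44441) - 37898 = ((-2127/151514 - 2506/34963) + 44441) - 37898 = (-454060385/5297383982 + 44441) - 37898 = 235420587483677/5297383982 - 37898 = 34660329333841/5297383982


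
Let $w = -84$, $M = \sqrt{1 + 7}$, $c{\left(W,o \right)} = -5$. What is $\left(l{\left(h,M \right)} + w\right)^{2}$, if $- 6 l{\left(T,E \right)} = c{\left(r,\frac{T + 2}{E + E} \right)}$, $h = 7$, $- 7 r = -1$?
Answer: $\frac{249001}{36} \approx 6916.7$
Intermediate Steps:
$r = \frac{1}{7}$ ($r = \left(- \frac{1}{7}\right) \left(-1\right) = \frac{1}{7} \approx 0.14286$)
$M = 2 \sqrt{2}$ ($M = \sqrt{8} = 2 \sqrt{2} \approx 2.8284$)
$l{\left(T,E \right)} = \frac{5}{6}$ ($l{\left(T,E \right)} = \left(- \frac{1}{6}\right) \left(-5\right) = \frac{5}{6}$)
$\left(l{\left(h,M \right)} + w\right)^{2} = \left(\frac{5}{6} - 84\right)^{2} = \left(- \frac{499}{6}\right)^{2} = \frac{249001}{36}$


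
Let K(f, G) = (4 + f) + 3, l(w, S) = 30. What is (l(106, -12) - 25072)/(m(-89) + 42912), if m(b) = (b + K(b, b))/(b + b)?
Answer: -4457476/7638507 ≈ -0.58355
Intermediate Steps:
K(f, G) = 7 + f
m(b) = (7 + 2*b)/(2*b) (m(b) = (b + (7 + b))/(b + b) = (7 + 2*b)/((2*b)) = (7 + 2*b)*(1/(2*b)) = (7 + 2*b)/(2*b))
(l(106, -12) - 25072)/(m(-89) + 42912) = (30 - 25072)/((7/2 - 89)/(-89) + 42912) = -25042/(-1/89*(-171/2) + 42912) = -25042/(171/178 + 42912) = -25042/7638507/178 = -25042*178/7638507 = -4457476/7638507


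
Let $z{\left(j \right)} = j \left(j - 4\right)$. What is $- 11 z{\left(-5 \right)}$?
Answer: $-495$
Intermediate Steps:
$z{\left(j \right)} = j \left(-4 + j\right)$
$- 11 z{\left(-5 \right)} = - 11 \left(- 5 \left(-4 - 5\right)\right) = - 11 \left(\left(-5\right) \left(-9\right)\right) = \left(-11\right) 45 = -495$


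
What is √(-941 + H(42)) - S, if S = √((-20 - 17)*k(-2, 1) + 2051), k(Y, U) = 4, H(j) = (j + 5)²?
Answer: -√1903 + 2*√317 ≈ -8.0144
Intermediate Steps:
H(j) = (5 + j)²
S = √1903 (S = √((-20 - 17)*4 + 2051) = √(-37*4 + 2051) = √(-148 + 2051) = √1903 ≈ 43.623)
√(-941 + H(42)) - S = √(-941 + (5 + 42)²) - √1903 = √(-941 + 47²) - √1903 = √(-941 + 2209) - √1903 = √1268 - √1903 = 2*√317 - √1903 = -√1903 + 2*√317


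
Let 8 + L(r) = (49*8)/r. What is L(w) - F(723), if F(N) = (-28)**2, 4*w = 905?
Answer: -715192/905 ≈ -790.27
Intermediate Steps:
w = 905/4 (w = (1/4)*905 = 905/4 ≈ 226.25)
F(N) = 784
L(r) = -8 + 392/r (L(r) = -8 + (49*8)/r = -8 + 392/r)
L(w) - F(723) = (-8 + 392/(905/4)) - 1*784 = (-8 + 392*(4/905)) - 784 = (-8 + 1568/905) - 784 = -5672/905 - 784 = -715192/905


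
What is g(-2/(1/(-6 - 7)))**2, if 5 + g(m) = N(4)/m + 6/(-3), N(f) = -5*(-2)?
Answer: 7396/169 ≈ 43.763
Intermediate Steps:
N(f) = 10
g(m) = -7 + 10/m (g(m) = -5 + (10/m + 6/(-3)) = -5 + (10/m + 6*(-1/3)) = -5 + (10/m - 2) = -5 + (-2 + 10/m) = -7 + 10/m)
g(-2/(1/(-6 - 7)))**2 = (-7 + 10/((-2/(1/(-6 - 7)))))**2 = (-7 + 10/((-2/(1/(-13)))))**2 = (-7 + 10/((-2/(-1/13))))**2 = (-7 + 10/((-2*(-13))))**2 = (-7 + 10/26)**2 = (-7 + 10*(1/26))**2 = (-7 + 5/13)**2 = (-86/13)**2 = 7396/169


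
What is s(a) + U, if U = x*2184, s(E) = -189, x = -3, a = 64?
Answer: -6741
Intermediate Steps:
U = -6552 (U = -3*2184 = -6552)
s(a) + U = -189 - 6552 = -6741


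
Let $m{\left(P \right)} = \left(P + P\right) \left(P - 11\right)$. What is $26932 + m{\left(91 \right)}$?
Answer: $41492$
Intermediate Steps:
$m{\left(P \right)} = 2 P \left(-11 + P\right)$
$26932 + m{\left(91 \right)} = 26932 + 2 \cdot 91 \left(-11 + 91\right) = 26932 + 2 \cdot 91 \cdot 80 = 26932 + 14560 = 41492$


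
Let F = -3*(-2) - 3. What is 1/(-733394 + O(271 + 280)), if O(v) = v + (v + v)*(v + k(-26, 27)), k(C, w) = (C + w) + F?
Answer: -1/121233 ≈ -8.2486e-6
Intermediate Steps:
F = 3 (F = 6 - 3 = 3)
k(C, w) = 3 + C + w (k(C, w) = (C + w) + 3 = 3 + C + w)
O(v) = v + 2*v*(4 + v) (O(v) = v + (v + v)*(v + (3 - 26 + 27)) = v + (2*v)*(v + 4) = v + (2*v)*(4 + v) = v + 2*v*(4 + v))
1/(-733394 + O(271 + 280)) = 1/(-733394 + (271 + 280)*(9 + 2*(271 + 280))) = 1/(-733394 + 551*(9 + 2*551)) = 1/(-733394 + 551*(9 + 1102)) = 1/(-733394 + 551*1111) = 1/(-733394 + 612161) = 1/(-121233) = -1/121233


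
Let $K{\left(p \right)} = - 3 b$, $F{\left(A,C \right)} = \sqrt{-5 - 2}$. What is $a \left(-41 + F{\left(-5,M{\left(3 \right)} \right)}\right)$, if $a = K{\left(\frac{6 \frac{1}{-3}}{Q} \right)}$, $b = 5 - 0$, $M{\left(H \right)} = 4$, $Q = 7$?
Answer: $615 - 15 i \sqrt{7} \approx 615.0 - 39.686 i$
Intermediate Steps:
$F{\left(A,C \right)} = i \sqrt{7}$ ($F{\left(A,C \right)} = \sqrt{-7} = i \sqrt{7}$)
$b = 5$ ($b = 5 + 0 = 5$)
$K{\left(p \right)} = -15$ ($K{\left(p \right)} = \left(-3\right) 5 = -15$)
$a = -15$
$a \left(-41 + F{\left(-5,M{\left(3 \right)} \right)}\right) = - 15 \left(-41 + i \sqrt{7}\right) = 615 - 15 i \sqrt{7}$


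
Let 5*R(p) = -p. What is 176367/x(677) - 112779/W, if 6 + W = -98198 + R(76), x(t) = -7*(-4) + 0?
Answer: 21657229323/3437672 ≈ 6300.0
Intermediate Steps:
x(t) = 28 (x(t) = 28 + 0 = 28)
R(p) = -p/5 (R(p) = (-p)/5 = -p/5)
W = -491096/5 (W = -6 + (-98198 - ⅕*76) = -6 + (-98198 - 76/5) = -6 - 491066/5 = -491096/5 ≈ -98219.)
176367/x(677) - 112779/W = 176367/28 - 112779/(-491096/5) = 176367*(1/28) - 112779*(-5/491096) = 176367/28 + 563895/491096 = 21657229323/3437672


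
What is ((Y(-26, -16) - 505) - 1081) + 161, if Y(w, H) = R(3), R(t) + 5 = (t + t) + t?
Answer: -1421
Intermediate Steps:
R(t) = -5 + 3*t (R(t) = -5 + ((t + t) + t) = -5 + (2*t + t) = -5 + 3*t)
Y(w, H) = 4 (Y(w, H) = -5 + 3*3 = -5 + 9 = 4)
((Y(-26, -16) - 505) - 1081) + 161 = ((4 - 505) - 1081) + 161 = (-501 - 1081) + 161 = -1582 + 161 = -1421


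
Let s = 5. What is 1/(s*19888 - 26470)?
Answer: 1/72970 ≈ 1.3704e-5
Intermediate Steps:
1/(s*19888 - 26470) = 1/(5*19888 - 26470) = 1/(99440 - 26470) = 1/72970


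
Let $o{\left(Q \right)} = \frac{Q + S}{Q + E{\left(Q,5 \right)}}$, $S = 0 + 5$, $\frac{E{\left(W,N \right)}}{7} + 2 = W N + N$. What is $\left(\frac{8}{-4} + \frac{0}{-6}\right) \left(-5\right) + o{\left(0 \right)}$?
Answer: $\frac{215}{21} \approx 10.238$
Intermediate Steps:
$E{\left(W,N \right)} = -14 + 7 N + 7 N W$ ($E{\left(W,N \right)} = -14 + 7 \left(W N + N\right) = -14 + 7 \left(N W + N\right) = -14 + 7 \left(N + N W\right) = -14 + \left(7 N + 7 N W\right) = -14 + 7 N + 7 N W$)
$S = 5$
$o{\left(Q \right)} = \frac{5 + Q}{21 + 36 Q}$ ($o{\left(Q \right)} = \frac{Q + 5}{Q + \left(-14 + 7 \cdot 5 + 7 \cdot 5 Q\right)} = \frac{5 + Q}{Q + \left(-14 + 35 + 35 Q\right)} = \frac{5 + Q}{Q + \left(21 + 35 Q\right)} = \frac{5 + Q}{21 + 36 Q}$)
$\left(\frac{8}{-4} + \frac{0}{-6}\right) \left(-5\right) + o{\left(0 \right)} = \left(\frac{8}{-4} + \frac{0}{-6}\right) \left(-5\right) + \frac{5 + 0}{3 \left(7 + 12 \cdot 0\right)} = \left(8 \left(- \frac{1}{4}\right) + 0 \left(- \frac{1}{6}\right)\right) \left(-5\right) + \frac{1}{3} \frac{1}{7 + 0} \cdot 5 = \left(-2 + 0\right) \left(-5\right) + \frac{1}{3} \cdot \frac{1}{7} \cdot 5 = \left(-2\right) \left(-5\right) + \frac{1}{3} \cdot \frac{1}{7} \cdot 5 = 10 + \frac{5}{21} = \frac{215}{21}$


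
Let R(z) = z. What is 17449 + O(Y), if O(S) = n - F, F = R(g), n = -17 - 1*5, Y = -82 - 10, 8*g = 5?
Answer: 139411/8 ≈ 17426.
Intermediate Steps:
g = 5/8 (g = (⅛)*5 = 5/8 ≈ 0.62500)
Y = -92
n = -22 (n = -17 - 5 = -22)
F = 5/8 ≈ 0.62500
O(S) = -181/8 (O(S) = -22 - 1*5/8 = -22 - 5/8 = -181/8)
17449 + O(Y) = 17449 - 181/8 = 139411/8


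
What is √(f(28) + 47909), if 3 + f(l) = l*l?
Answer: 3*√5410 ≈ 220.66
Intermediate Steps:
f(l) = -3 + l² (f(l) = -3 + l*l = -3 + l²)
√(f(28) + 47909) = √((-3 + 28²) + 47909) = √((-3 + 784) + 47909) = √(781 + 47909) = √48690 = 3*√5410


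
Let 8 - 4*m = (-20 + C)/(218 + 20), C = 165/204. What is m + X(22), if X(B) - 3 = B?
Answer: 1749177/64736 ≈ 27.020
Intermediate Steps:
C = 55/68 (C = 165*(1/204) = 55/68 ≈ 0.80882)
X(B) = 3 + B
m = 130777/64736 (m = 2 - (-20 + 55/68)/(4*(218 + 20)) = 2 - (-1305)/(272*238) = 2 - ¼*(-1305/16184) = 2 + 1305/64736 = 130777/64736 ≈ 2.0202)
m + X(22) = 130777/64736 + (3 + 22) = 130777/64736 + 25 = 1749177/64736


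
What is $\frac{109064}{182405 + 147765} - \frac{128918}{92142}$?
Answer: $- \frac{8128870243}{7605631035} \approx -1.0688$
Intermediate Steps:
$\frac{109064}{182405 + 147765} - \frac{128918}{92142} = \frac{109064}{330170} - \frac{64459}{46071} = 109064 \cdot \frac{1}{330170} - \frac{64459}{46071} = \frac{54532}{165085} - \frac{64459}{46071} = - \frac{8128870243}{7605631035}$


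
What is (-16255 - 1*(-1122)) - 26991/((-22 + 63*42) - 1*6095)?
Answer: -17499884/1157 ≈ -15125.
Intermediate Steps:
(-16255 - 1*(-1122)) - 26991/((-22 + 63*42) - 1*6095) = (-16255 + 1122) - 26991/((-22 + 2646) - 6095) = -15133 - 26991/(2624 - 6095) = -15133 - 26991/(-3471) = -15133 - 26991*(-1)/3471 = -15133 - 1*(-8997/1157) = -15133 + 8997/1157 = -17499884/1157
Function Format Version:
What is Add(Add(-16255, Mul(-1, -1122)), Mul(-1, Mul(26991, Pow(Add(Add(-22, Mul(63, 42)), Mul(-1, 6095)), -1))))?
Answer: Rational(-17499884, 1157) ≈ -15125.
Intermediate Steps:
Add(Add(-16255, Mul(-1, -1122)), Mul(-1, Mul(26991, Pow(Add(Add(-22, Mul(63, 42)), Mul(-1, 6095)), -1)))) = Add(Add(-16255, 1122), Mul(-1, Mul(26991, Pow(Add(Add(-22, 2646), -6095), -1)))) = Add(-15133, Mul(-1, Mul(26991, Pow(Add(2624, -6095), -1)))) = Add(-15133, Mul(-1, Mul(26991, Pow(-3471, -1)))) = Add(-15133, Mul(-1, Mul(26991, Rational(-1, 3471)))) = Add(-15133, Mul(-1, Rational(-8997, 1157))) = Add(-15133, Rational(8997, 1157)) = Rational(-17499884, 1157)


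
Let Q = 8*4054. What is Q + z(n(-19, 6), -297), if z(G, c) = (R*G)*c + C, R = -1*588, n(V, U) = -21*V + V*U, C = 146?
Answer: 49803838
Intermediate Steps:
Q = 32432
n(V, U) = -21*V + U*V
R = -588
z(G, c) = 146 - 588*G*c (z(G, c) = (-588*G)*c + 146 = -588*G*c + 146 = 146 - 588*G*c)
Q + z(n(-19, 6), -297) = 32432 + (146 - 588*(-19*(-21 + 6))*(-297)) = 32432 + (146 - 588*(-19*(-15))*(-297)) = 32432 + (146 - 588*285*(-297)) = 32432 + (146 + 49771260) = 32432 + 49771406 = 49803838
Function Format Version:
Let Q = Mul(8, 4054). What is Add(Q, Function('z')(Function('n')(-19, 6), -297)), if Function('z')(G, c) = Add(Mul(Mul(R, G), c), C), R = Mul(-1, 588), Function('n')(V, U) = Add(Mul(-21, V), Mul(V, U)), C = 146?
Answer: 49803838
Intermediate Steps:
Q = 32432
Function('n')(V, U) = Add(Mul(-21, V), Mul(U, V))
R = -588
Function('z')(G, c) = Add(146, Mul(-588, G, c)) (Function('z')(G, c) = Add(Mul(Mul(-588, G), c), 146) = Add(Mul(-588, G, c), 146) = Add(146, Mul(-588, G, c)))
Add(Q, Function('z')(Function('n')(-19, 6), -297)) = Add(32432, Add(146, Mul(-588, Mul(-19, Add(-21, 6)), -297))) = Add(32432, Add(146, Mul(-588, Mul(-19, -15), -297))) = Add(32432, Add(146, Mul(-588, 285, -297))) = Add(32432, Add(146, 49771260)) = Add(32432, 49771406) = 49803838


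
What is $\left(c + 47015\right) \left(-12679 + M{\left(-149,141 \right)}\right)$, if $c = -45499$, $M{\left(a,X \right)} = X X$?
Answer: $10918232$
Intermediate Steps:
$M{\left(a,X \right)} = X^{2}$
$\left(c + 47015\right) \left(-12679 + M{\left(-149,141 \right)}\right) = \left(-45499 + 47015\right) \left(-12679 + 141^{2}\right) = 1516 \left(-12679 + 19881\right) = 1516 \cdot 7202 = 10918232$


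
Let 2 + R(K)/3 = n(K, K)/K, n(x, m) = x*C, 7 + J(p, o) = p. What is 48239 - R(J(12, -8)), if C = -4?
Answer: 48257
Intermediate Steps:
J(p, o) = -7 + p
n(x, m) = -4*x (n(x, m) = x*(-4) = -4*x)
R(K) = -18 (R(K) = -6 + 3*((-4*K)/K) = -6 + 3*(-4) = -6 - 12 = -18)
48239 - R(J(12, -8)) = 48239 - 1*(-18) = 48239 + 18 = 48257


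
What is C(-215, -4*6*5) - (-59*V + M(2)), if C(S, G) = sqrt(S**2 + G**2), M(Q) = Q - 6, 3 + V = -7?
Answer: -586 + 25*sqrt(97) ≈ -339.78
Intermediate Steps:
V = -10 (V = -3 - 7 = -10)
M(Q) = -6 + Q
C(S, G) = sqrt(G**2 + S**2)
C(-215, -4*6*5) - (-59*V + M(2)) = sqrt((-4*6*5)**2 + (-215)**2) - (-59*(-10) + (-6 + 2)) = sqrt((-24*5)**2 + 46225) - (590 - 4) = sqrt((-120)**2 + 46225) - 1*586 = sqrt(14400 + 46225) - 586 = sqrt(60625) - 586 = 25*sqrt(97) - 586 = -586 + 25*sqrt(97)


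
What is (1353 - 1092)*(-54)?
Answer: -14094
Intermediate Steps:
(1353 - 1092)*(-54) = 261*(-54) = -14094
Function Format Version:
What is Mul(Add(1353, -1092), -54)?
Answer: -14094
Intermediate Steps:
Mul(Add(1353, -1092), -54) = Mul(261, -54) = -14094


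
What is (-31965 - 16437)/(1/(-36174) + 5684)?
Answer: -1750893948/205613015 ≈ -8.5155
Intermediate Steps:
(-31965 - 16437)/(1/(-36174) + 5684) = -48402/(-1/36174 + 5684) = -48402/205613015/36174 = -48402*36174/205613015 = -1750893948/205613015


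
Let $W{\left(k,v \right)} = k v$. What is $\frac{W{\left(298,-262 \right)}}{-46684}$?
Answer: $\frac{19519}{11671} \approx 1.6724$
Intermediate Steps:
$\frac{W{\left(298,-262 \right)}}{-46684} = \frac{298 \left(-262\right)}{-46684} = \left(-78076\right) \left(- \frac{1}{46684}\right) = \frac{19519}{11671}$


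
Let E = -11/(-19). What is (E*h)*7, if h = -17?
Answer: -1309/19 ≈ -68.895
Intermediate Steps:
E = 11/19 (E = -11*(-1/19) = 11/19 ≈ 0.57895)
(E*h)*7 = ((11/19)*(-17))*7 = -187/19*7 = -1309/19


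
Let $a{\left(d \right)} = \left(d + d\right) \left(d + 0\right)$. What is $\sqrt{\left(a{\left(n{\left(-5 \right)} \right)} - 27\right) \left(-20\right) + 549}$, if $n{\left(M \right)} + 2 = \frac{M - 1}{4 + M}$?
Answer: $\sqrt{449} \approx 21.19$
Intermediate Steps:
$n{\left(M \right)} = -2 + \frac{-1 + M}{4 + M}$ ($n{\left(M \right)} = -2 + \frac{M - 1}{4 + M} = -2 + \frac{-1 + M}{4 + M}$)
$a{\left(d \right)} = 2 d^{2}$ ($a{\left(d \right)} = 2 d d = 2 d^{2}$)
$\sqrt{\left(a{\left(n{\left(-5 \right)} \right)} - 27\right) \left(-20\right) + 549} = \sqrt{\left(2 \left(\frac{-9 - -5}{4 - 5}\right)^{2} - 27\right) \left(-20\right) + 549} = \sqrt{\left(2 \left(\frac{-9 + 5}{-1}\right)^{2} - 27\right) \left(-20\right) + 549} = \sqrt{\left(2 \left(\left(-1\right) \left(-4\right)\right)^{2} - 27\right) \left(-20\right) + 549} = \sqrt{\left(2 \cdot 4^{2} - 27\right) \left(-20\right) + 549} = \sqrt{\left(2 \cdot 16 - 27\right) \left(-20\right) + 549} = \sqrt{\left(32 - 27\right) \left(-20\right) + 549} = \sqrt{5 \left(-20\right) + 549} = \sqrt{-100 + 549} = \sqrt{449}$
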